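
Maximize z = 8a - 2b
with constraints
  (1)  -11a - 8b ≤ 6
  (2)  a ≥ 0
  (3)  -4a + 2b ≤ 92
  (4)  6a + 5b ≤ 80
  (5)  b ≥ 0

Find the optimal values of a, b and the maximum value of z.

Vertices and z = 8a - 2b:
  (0, 16) → z = -32
  (0, 0) → z = 0
  (40/3, 0) → z = 320/3

The binding constraints are 6a + 5b = 80 and b = 0.
Solving simultaneously gives a = 40/3, b = 0.

a = 40/3, b = 0, maximum z = 320/3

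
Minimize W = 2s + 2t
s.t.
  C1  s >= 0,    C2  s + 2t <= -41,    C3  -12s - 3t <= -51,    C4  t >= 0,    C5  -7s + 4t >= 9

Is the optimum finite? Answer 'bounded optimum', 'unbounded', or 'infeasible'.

infeasible

The boundaries s = 0 and -12s - 3t = -51 meet at (0, 17), but that point violates s + 2t ≤ -41. Every candidate vertex is excluded by some other constraint, so the feasible region is empty.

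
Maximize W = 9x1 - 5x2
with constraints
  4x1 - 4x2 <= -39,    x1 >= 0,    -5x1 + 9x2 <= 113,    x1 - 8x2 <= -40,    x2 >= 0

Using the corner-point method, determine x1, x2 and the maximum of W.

The optimum lies where 4x1 - 4x2 = -39 and -5x1 + 9x2 = 113.
Solving simultaneously gives x1 = 101/16, x2 = 257/16.

x1 = 101/16, x2 = 257/16, maximum W = -47/2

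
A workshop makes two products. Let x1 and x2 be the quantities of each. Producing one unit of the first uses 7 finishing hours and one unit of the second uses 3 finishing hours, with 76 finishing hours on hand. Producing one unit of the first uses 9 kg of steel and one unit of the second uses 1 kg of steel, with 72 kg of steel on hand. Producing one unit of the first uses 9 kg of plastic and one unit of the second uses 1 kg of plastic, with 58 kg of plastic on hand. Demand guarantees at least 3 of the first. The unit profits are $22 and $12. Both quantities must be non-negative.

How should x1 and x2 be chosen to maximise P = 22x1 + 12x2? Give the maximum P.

Feasible corners and P = 22x1 + 12x2:
  (58/9, 0) → P = 1276/9
  (3, 0) → P = 66
  (49/10, 139/10) → P = 1373/5
  (3, 55/3) → P = 286

The binding constraints are 7x1 + 3x2 = 76 and x1 = 3.
Solving simultaneously gives x1 = 3, x2 = 55/3.

x1 = 3, x2 = 55/3, maximum P = 286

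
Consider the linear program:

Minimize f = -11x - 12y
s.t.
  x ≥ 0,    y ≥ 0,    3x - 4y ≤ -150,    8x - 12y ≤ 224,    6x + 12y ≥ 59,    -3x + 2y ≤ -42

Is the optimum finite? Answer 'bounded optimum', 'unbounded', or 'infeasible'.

From the feasible point (78, 96), moving in the direction (4, 3) keeps every constraint satisfied while f decreases without bound.

unbounded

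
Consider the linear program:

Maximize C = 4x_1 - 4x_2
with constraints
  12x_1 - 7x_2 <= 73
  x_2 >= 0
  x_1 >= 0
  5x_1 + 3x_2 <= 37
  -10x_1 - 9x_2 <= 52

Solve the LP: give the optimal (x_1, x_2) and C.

Vertices and C = 4x_1 - 4x_2:
  (73/12, 0) → C = 73/3
  (478/71, 79/71) → C = 1596/71
  (0, 0) → C = 0
  (0, 37/3) → C = -148/3

x_1 = 73/12, x_2 = 0, maximum C = 73/3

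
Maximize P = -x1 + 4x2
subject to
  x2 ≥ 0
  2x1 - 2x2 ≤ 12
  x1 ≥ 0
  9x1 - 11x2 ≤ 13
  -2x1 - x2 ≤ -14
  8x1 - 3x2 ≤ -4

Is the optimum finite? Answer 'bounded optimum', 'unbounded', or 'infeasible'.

unbounded

From the feasible point (0, 14), moving in the direction (0, 1) keeps every constraint satisfied while P increases without bound.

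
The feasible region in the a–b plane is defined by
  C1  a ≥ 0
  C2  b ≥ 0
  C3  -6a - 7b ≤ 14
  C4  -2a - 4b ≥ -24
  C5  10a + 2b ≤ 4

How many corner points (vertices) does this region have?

The feasible vertices (each the meet of two boundaries and inside every other half-plane) are:
  (0, 0)
  (0, 2)
  (2/5, 0)

3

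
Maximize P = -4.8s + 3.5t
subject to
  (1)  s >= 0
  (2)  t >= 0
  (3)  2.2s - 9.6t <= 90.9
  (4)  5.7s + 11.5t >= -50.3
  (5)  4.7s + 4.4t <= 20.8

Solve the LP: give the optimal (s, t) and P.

s = 0, t = 52/11, maximum P = 182/11

Vertices and P = -4.8s + 3.5t:
  (0, 0) → P = 0
  (0, 52/11) → P = 182/11
  (208/47, 0) → P = -4992/235

At the optimal vertex, s = 0 and 4.7s + 4.4t = 20.8.
Solving simultaneously gives s = 0, t = 52/11.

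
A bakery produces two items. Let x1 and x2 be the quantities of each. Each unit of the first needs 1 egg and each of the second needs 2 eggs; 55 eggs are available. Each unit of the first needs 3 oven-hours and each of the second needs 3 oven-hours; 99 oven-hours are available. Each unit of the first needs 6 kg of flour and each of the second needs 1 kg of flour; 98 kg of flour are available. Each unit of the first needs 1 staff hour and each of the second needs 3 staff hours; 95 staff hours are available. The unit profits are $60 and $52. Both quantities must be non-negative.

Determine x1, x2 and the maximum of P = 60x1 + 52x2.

x1 = 13, x2 = 20, maximum P = 1820

At the optimal vertex, 3x1 + 3x2 = 99 and 6x1 + x2 = 98.
Solving simultaneously gives x1 = 13, x2 = 20.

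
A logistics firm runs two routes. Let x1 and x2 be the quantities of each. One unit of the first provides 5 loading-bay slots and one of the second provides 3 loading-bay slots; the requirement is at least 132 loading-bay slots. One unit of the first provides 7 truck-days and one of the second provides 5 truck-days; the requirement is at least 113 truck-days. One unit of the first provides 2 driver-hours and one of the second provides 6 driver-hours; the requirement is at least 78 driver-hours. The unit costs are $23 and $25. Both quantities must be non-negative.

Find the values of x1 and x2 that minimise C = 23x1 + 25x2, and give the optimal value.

Extreme points and C = 23x1 + 25x2:
  (0, 44) → C = 1100
  (39, 0) → C = 897
  (93/4, 21/4) → C = 666
The feasible region is unbounded (it extends along (0, 1), (1, 0)), but C strictly increases along every unbounded feasible direction, so there is no improving ray and the minimum is attained at a vertex.

The binding constraints are 5x1 + 3x2 = 132 and 2x1 + 6x2 = 78.
Solving simultaneously gives x1 = 93/4, x2 = 21/4.

x1 = 93/4, x2 = 21/4, minimum C = 666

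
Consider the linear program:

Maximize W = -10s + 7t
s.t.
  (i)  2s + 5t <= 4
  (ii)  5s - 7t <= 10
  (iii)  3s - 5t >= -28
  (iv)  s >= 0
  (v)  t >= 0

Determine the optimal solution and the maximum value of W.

s = 0, t = 4/5, maximum W = 28/5

Corner points and W = -10s + 7t:
  (2, 0) → W = -20
  (0, 4/5) → W = 28/5
  (0, 0) → W = 0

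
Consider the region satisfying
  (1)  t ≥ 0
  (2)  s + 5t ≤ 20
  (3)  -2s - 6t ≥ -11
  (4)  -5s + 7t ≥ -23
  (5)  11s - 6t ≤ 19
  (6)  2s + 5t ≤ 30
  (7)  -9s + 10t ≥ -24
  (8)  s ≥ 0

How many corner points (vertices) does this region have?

4

The feasible vertices (each the meet of two boundaries and inside every other half-plane) are:
  (19/11, 0)
  (0, 0)
  (30/13, 83/78)
  (0, 11/6)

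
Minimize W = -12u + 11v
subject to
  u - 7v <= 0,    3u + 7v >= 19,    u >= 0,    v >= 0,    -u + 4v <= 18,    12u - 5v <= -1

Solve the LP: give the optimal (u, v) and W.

u = 8/9, v = 7/3, minimum W = 15

The optimum lies where 3u + 7v = 19 and 12u - 5v = -1.
Solving simultaneously gives u = 8/9, v = 7/3.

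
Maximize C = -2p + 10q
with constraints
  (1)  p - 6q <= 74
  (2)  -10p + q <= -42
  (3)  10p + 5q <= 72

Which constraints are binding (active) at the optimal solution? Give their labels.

(2) and (3)

Feasible corners and C = -2p + 10q:
  (178/59, -698/59) → C = -7336/59
  (802/65, -668/65) → C = -8284/65
  (47/10, 5) → C = 203/5

The maximum is at (47/10, 5). Substituting into each constraint, equality holds for (2) and (3); the remaining constraints have slack.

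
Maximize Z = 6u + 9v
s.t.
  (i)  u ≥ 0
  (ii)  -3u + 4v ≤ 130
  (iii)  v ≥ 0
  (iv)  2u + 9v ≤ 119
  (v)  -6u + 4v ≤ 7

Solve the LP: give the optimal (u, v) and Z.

The binding constraints are v = 0 and 2u + 9v = 119.
Solving simultaneously gives u = 119/2, v = 0.

u = 119/2, v = 0, maximum Z = 357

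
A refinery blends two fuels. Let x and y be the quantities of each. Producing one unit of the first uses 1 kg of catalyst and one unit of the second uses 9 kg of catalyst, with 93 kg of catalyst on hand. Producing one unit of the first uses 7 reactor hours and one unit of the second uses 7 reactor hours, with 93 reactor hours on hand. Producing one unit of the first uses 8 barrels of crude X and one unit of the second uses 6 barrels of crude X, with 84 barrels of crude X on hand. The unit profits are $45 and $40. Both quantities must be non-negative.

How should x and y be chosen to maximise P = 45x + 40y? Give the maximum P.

x = 3, y = 10, maximum P = 535

Extreme points and P = 45x + 40y:
  (0, 0) → P = 0
  (0, 31/3) → P = 1240/3
  (21/2, 0) → P = 945/2
  (3, 10) → P = 535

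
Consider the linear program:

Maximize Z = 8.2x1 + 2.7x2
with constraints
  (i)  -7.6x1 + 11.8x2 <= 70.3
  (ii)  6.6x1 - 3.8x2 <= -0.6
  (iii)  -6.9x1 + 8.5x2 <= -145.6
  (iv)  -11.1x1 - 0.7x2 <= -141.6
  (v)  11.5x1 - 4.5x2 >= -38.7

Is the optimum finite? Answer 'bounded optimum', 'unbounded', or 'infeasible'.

The boundaries -7.6x1 + 11.8x2 = 70.3 and -6.9x1 + 8.5x2 = -145.6 meet at (231563/1682, 159163/1682), but that point violates 6.6x1 - 3.8x2 ≤ -0.6. Every candidate vertex is excluded by some other constraint, so the feasible region is empty.

infeasible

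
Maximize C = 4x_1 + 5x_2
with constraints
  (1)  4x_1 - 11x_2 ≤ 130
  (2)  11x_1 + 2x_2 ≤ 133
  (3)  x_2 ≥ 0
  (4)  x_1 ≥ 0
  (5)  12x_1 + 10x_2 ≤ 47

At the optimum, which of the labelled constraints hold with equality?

(4) and (5)

Corner points and C = 4x_1 + 5x_2:
  (0, 0) → C = 0
  (47/12, 0) → C = 47/3
  (0, 47/10) → C = 47/2

The maximum is at (0, 47/10). Substituting into each constraint, equality holds for (4) and (5); the remaining constraints have slack.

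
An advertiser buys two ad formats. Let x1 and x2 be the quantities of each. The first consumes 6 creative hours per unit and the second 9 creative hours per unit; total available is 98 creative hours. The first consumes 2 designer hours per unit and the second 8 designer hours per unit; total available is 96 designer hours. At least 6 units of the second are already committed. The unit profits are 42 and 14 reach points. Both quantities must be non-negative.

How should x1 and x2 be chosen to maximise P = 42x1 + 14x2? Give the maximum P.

Extreme points and P = 42x1 + 14x2:
  (0, 98/9) → P = 1372/9
  (0, 6) → P = 84
  (22/3, 6) → P = 392

The binding constraints are 6x1 + 9x2 = 98 and x2 = 6.
Solving simultaneously gives x1 = 22/3, x2 = 6.

x1 = 22/3, x2 = 6, maximum P = 392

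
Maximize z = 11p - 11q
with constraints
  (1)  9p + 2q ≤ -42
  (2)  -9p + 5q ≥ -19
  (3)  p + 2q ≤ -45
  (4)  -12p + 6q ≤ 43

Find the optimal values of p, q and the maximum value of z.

p = -329/6, q = -205/2, maximum z = 1573/3

Vertices and z = 11p - 11q:
  (-187/23, -424/23) → z = 2607/23
  (-329/6, -205/2) → z = 1573/3
  (-178/15, -497/30) → z = 517/10

The optimum lies where -9p + 5q = -19 and -12p + 6q = 43.
Solving simultaneously gives p = -329/6, q = -205/2.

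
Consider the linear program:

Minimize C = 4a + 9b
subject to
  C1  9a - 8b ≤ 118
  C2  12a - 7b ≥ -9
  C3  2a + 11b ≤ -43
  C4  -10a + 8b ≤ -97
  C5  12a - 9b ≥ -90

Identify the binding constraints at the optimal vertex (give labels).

C1 and C4

Feasible corners and C = 4a + 9b:
  (954/115, -623/115) → C = -1791/115
  (-21, -307/8) → C = -3435/8
  (241/42, -104/21) → C = -454/21

The minimum is at (-21, -307/8). Substituting into each constraint, equality holds for C1 and C4; the remaining constraints have slack.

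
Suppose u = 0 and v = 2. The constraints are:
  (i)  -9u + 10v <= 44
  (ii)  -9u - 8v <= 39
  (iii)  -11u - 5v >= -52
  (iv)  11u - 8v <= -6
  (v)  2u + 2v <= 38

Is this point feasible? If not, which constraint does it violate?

(i): 20 ≤ 44 ✓
(ii): -16 ≤ 39 ✓
(iii): -10 ≥ -52 ✓
(iv): -16 ≤ -6 ✓
(v): 4 ≤ 38 ✓

feasible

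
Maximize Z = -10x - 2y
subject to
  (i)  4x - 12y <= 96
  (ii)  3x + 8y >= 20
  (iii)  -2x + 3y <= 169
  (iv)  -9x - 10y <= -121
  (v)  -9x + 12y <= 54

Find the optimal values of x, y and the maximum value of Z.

x = 152/33, y = 175/22, maximum Z = -2045/33

Vertices and Z = -10x - 2y:
  (603/37, -95/37) → Z = -5840/37
  (622, 471) → Z = -7162
  (152/33, 175/22) → Z = -2045/33
The feasible region is unbounded (it extends along (3, 1), (3, 2)), but Z strictly decreases along every unbounded feasible direction, so there is no improving ray and the maximum is attained at a vertex.

The optimum lies where -9x - 10y = -121 and -9x + 12y = 54.
Solving simultaneously gives x = 152/33, y = 175/22.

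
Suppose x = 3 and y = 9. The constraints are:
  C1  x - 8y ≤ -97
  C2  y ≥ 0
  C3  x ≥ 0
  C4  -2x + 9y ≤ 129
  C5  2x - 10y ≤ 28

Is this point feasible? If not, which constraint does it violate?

not feasible — violates C1

Constraint C1: x - 8y = -69, which is not ≤ -97. All other constraints are satisfied.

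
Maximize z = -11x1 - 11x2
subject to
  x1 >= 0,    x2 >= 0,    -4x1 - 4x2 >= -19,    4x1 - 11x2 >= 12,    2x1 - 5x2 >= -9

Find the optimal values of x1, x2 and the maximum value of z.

x1 = 3, x2 = 0, maximum z = -33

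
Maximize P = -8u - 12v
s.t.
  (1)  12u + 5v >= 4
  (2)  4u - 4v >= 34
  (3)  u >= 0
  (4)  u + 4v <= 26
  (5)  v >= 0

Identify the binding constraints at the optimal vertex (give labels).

(2) and (5)

Vertices and P = -8u - 12v:
  (12, 7/2) → P = -138
  (17/2, 0) → P = -68
  (26, 0) → P = -208

The maximum is at (17/2, 0). Substituting into each constraint, equality holds for (2) and (5); the remaining constraints have slack.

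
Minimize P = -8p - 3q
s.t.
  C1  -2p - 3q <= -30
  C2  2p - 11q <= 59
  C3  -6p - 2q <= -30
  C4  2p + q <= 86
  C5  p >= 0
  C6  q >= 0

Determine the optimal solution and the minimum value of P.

Corner points and P = -8p - 3q:
  (15/7, 60/7) → P = -300/7
  (15, 0) → P = -120
  (335/8, 9/4) → P = -1367/4
  (59/2, 0) → P = -236
  (0, 15) → P = -45
  (0, 86) → P = -258

The binding constraints are 2p - 11q = 59 and 2p + q = 86.
Solving simultaneously gives p = 335/8, q = 9/4.

p = 335/8, q = 9/4, minimum P = -1367/4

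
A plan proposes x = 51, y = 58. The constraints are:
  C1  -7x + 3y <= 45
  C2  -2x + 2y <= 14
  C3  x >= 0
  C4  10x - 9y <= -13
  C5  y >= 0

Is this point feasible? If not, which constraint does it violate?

Constraint C4: 10x - 9y = -12, which is not ≤ -13. All other constraints are satisfied.

not feasible — violates C4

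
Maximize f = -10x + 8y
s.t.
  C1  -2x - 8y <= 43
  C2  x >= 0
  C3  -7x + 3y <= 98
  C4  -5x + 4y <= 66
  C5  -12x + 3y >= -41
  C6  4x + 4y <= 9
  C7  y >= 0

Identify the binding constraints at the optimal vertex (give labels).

C2 and C6

Vertices and f = -10x + 8y:
  (0, 9/4) → f = 18
  (0, 0) → f = 0
  (9/4, 0) → f = -45/2

The maximum is at (0, 9/4). Substituting into each constraint, equality holds for C2 and C6; the remaining constraints have slack.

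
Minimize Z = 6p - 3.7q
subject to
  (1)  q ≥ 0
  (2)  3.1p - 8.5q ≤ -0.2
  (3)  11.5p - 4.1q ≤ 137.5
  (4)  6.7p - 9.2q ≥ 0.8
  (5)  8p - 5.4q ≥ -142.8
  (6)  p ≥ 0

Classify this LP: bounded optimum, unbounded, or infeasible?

Feasible corners and Z = 6p - 3.7q:
  (116957/8504, 42855/8504) → Z = 1086357/17008
  (864/2843, 382/2843) → Z = 18853/14215
  (126172/7833, 91205/7833) → Z = 839147/15666
The feasible region has finitely many vertices and no improving ray; the minimum is 18853/14215 at (864/2843, 382/2843).

bounded optimum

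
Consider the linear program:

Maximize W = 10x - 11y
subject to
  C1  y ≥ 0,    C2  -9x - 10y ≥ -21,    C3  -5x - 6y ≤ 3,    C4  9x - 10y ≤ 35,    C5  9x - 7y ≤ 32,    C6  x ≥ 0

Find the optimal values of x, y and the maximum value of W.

Extreme points and W = 10x - 11y:
  (7/3, 0) → W = 70/3
  (0, 0) → W = 0
  (0, 21/10) → W = -231/10

x = 7/3, y = 0, maximum W = 70/3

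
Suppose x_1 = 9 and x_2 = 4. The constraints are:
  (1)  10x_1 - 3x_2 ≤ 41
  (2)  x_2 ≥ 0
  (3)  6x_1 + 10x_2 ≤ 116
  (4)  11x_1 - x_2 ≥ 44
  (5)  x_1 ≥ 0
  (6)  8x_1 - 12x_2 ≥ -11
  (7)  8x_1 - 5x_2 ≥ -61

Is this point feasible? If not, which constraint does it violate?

not feasible — violates (1)

Constraint (1): 10x_1 - 3x_2 = 78, which is not ≤ 41. All other constraints are satisfied.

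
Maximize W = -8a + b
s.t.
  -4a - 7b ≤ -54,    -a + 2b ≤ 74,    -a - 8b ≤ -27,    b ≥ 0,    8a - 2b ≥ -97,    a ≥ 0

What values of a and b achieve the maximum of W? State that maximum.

a = 0, b = 37, maximum W = 37

Feasible corners and W = -8a + b:
  (243/25, 54/25) → W = -378/5
  (0, 54/7) → W = 54/7
  (0, 37) → W = 37
  (27, 0) → W = -216
The feasible region is unbounded (it extends along (2, 1), (1, 0)), but W strictly decreases along every unbounded feasible direction, so there is no improving ray and the maximum is attained at a vertex.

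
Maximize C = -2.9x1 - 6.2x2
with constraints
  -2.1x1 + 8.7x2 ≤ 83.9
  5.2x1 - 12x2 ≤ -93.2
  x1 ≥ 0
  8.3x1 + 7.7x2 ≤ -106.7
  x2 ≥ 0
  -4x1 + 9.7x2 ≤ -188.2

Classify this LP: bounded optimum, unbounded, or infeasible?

The boundaries x2 = 0 and -4x1 + 9.7x2 = -188.2 meet at (47.05, 0), but that point violates 5.2x1 - 12x2 ≤ -93.2. Every candidate vertex is excluded by some other constraint, so the feasible region is empty.

infeasible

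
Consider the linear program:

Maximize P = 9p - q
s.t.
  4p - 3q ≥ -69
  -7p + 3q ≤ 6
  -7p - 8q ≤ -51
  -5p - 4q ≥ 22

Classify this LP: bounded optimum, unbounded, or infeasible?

The boundaries 4p - 3q = -69 and -7p + 3q = 6 meet at (21, 51), but that point violates -5p - 4q ≥ 22. Every candidate vertex is excluded by some other constraint, so the feasible region is empty.

infeasible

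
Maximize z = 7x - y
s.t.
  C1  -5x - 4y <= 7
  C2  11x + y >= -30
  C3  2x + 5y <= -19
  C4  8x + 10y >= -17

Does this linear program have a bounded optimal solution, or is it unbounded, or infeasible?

From the feasible point (21/4, -59/10), moving in the direction (10, -8) keeps every constraint satisfied while z increases without bound.

unbounded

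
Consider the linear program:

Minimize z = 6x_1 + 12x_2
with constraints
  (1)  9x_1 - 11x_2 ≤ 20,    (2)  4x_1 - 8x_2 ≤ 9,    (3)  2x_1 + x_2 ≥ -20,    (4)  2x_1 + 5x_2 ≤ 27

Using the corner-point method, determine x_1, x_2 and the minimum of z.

Corner points and z = 6x_1 + 12x_2:
  (61/28, -1/28) → z = 177/14
  (397/67, 203/67) → z = 4818/67
  (-151/20, -49/10) → z = -1041/10
  (-127/8, 47/4) → z = 183/4

The optimum lies where 4x_1 - 8x_2 = 9 and 2x_1 + x_2 = -20.
Solving simultaneously gives x_1 = -151/20, x_2 = -49/10.

x_1 = -151/20, x_2 = -49/10, minimum z = -1041/10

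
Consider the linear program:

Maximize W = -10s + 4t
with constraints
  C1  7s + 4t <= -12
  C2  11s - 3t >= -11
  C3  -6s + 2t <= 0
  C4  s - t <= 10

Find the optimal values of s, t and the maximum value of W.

Extreme points and W = -10s + 4t:
  (-12/19, -36/19) → W = -24/19
  (28/11, -82/11) → W = -608/11
  (-5, -15) → W = -10

The binding constraints are 7s + 4t = -12 and -6s + 2t = 0.
Solving simultaneously gives s = -12/19, t = -36/19.

s = -12/19, t = -36/19, maximum W = -24/19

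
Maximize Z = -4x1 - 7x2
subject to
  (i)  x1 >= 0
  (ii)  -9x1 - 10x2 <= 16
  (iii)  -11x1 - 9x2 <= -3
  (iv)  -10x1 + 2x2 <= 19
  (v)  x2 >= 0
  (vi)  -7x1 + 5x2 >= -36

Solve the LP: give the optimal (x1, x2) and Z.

x1 = 3/11, x2 = 0, maximum Z = -12/11

The feasible region is unbounded (it extends along (1, 5), (5, 7)), but Z strictly decreases along every unbounded feasible direction, so there is no improving ray and the maximum is attained at a vertex.

The binding constraints are -11x1 - 9x2 = -3 and x2 = 0.
Solving simultaneously gives x1 = 3/11, x2 = 0.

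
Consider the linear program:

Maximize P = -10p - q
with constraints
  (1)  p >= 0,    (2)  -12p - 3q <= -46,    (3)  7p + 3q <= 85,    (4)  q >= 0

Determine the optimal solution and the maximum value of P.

p = 0, q = 46/3, maximum P = -46/3

Corner points and P = -10p - q:
  (0, 46/3) → P = -46/3
  (0, 85/3) → P = -85/3
  (23/6, 0) → P = -115/3
  (85/7, 0) → P = -850/7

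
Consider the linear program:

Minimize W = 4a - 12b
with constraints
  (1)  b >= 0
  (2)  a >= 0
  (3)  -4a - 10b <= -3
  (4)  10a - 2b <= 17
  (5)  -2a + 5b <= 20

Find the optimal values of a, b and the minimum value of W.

a = 125/46, b = 117/23, minimum W = -1154/23

Vertices and W = 4a - 12b:
  (3/4, 0) → W = 3
  (17/10, 0) → W = 34/5
  (0, 3/10) → W = -18/5
  (0, 4) → W = -48
  (125/46, 117/23) → W = -1154/23

At the optimal vertex, 10a - 2b = 17 and -2a + 5b = 20.
Solving simultaneously gives a = 125/46, b = 117/23.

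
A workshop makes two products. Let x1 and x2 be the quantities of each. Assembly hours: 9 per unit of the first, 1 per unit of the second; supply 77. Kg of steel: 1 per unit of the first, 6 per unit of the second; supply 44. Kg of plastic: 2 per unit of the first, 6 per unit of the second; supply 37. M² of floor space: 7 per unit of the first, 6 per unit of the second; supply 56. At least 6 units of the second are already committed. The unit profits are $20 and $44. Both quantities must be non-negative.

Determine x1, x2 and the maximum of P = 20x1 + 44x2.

Corner points and P = 20x1 + 44x2:
  (0, 37/6) → P = 814/3
  (0, 6) → P = 264
  (1/2, 6) → P = 274

The binding constraints are 2x1 + 6x2 = 37 and x2 = 6.
Solving simultaneously gives x1 = 1/2, x2 = 6.

x1 = 1/2, x2 = 6, maximum P = 274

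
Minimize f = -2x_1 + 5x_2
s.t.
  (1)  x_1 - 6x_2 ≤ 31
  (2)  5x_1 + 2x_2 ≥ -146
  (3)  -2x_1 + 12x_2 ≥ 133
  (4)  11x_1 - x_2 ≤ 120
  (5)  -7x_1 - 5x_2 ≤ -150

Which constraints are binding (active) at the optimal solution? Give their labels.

Extreme points and f = -2x_1 + 5x_2:
  (-1030/11, 1772/11) → f = 10920/11
  (121/10, 131/10) → f = 413/10
  (1135/94, 1231/94) → f = 3885/94
The feasible region is unbounded (it extends along (1, 11), (-2, 5)), but f strictly increases along every unbounded feasible direction, so there is no improving ray and the minimum is attained at a vertex.

The minimum is at (121/10, 131/10). Substituting into each constraint, equality holds for (3) and (4); the remaining constraints have slack.

(3) and (4)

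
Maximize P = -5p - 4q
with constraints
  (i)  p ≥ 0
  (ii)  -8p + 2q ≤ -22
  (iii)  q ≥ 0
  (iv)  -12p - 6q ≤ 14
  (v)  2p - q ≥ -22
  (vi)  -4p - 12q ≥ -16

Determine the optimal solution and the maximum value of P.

p = 11/4, q = 0, maximum P = -55/4

Corner points and P = -5p - 4q:
  (11/4, 0) → P = -55/4
  (37/13, 5/13) → P = -205/13
  (4, 0) → P = -20

The optimum lies where -8p + 2q = -22 and q = 0.
Solving simultaneously gives p = 11/4, q = 0.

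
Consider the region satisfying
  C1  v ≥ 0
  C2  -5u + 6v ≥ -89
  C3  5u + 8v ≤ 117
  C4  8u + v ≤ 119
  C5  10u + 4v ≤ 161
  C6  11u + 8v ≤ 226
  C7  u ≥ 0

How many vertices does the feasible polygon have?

The feasible vertices (each the meet of two boundaries and inside every other half-plane) are:
  (119/8, 0)
  (0, 0)
  (41/3, 73/12)
  (0, 117/8)
  (315/22, 49/11)

5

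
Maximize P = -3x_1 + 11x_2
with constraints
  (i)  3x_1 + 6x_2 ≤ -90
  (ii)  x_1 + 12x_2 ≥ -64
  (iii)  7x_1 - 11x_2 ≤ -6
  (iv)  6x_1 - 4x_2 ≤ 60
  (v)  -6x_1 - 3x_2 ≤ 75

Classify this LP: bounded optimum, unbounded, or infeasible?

infeasible

The boundaries 3x_1 + 6x_2 = -90 and x_1 + 12x_2 = -64 meet at (-116/5, -17/5), but that point violates -6x_1 - 3x_2 ≤ 75. Every candidate vertex is excluded by some other constraint, so the feasible region is empty.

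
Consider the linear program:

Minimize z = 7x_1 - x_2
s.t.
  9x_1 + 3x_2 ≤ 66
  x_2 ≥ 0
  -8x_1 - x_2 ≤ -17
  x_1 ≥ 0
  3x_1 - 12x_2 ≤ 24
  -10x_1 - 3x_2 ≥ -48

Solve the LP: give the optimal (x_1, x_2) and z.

x_1 = 3/14, x_2 = 107/7, minimum z = -193/14

Feasible corners and z = 7x_1 - x_2:
  (17/8, 0) → z = 119/8
  (24/5, 0) → z = 168/5
  (3/14, 107/7) → z = -193/14

The binding constraints are -8x_1 - x_2 = -17 and -10x_1 - 3x_2 = -48.
Solving simultaneously gives x_1 = 3/14, x_2 = 107/7.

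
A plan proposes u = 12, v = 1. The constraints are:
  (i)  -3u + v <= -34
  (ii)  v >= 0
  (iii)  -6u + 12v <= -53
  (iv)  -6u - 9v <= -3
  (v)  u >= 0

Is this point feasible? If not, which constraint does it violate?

feasible

(i): -35 ≤ -34 ✓
(ii): 1 ≥ 0 ✓
(iii): -60 ≤ -53 ✓
(iv): -81 ≤ -3 ✓
(v): 12 ≥ 0 ✓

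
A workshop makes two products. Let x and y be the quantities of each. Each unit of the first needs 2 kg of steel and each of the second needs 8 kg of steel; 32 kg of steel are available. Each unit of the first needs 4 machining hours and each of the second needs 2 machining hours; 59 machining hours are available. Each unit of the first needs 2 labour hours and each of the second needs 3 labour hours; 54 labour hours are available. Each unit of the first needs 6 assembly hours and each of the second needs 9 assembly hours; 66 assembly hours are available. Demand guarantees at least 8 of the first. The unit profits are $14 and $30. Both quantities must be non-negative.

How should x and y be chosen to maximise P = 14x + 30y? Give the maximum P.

Vertices and P = 14x + 30y:
  (11, 0) → P = 154
  (8, 0) → P = 112
  (8, 2) → P = 172

x = 8, y = 2, maximum P = 172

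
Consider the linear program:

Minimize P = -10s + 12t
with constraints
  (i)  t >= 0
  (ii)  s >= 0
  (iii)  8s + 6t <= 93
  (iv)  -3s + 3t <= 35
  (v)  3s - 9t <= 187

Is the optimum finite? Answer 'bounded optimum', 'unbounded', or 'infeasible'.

bounded optimum

Vertices and P = -10s + 12t:
  (0, 0) → P = 0
  (93/8, 0) → P = -465/4
  (0, 35/3) → P = 140
  (23/14, 559/42) → P = 1003/7
The feasible region has finitely many vertices and no improving ray; the minimum is -465/4 at (93/8, 0).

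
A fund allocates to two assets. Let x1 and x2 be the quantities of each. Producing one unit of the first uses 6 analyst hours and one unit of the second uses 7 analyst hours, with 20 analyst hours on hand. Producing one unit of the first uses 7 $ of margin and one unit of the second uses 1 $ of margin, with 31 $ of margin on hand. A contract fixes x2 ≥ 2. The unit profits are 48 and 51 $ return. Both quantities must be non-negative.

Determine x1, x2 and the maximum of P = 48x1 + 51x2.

Corner points and P = 48x1 + 51x2:
  (0, 20/7) → P = 1020/7
  (0, 2) → P = 102
  (1, 2) → P = 150

The optimum lies where 6x1 + 7x2 = 20 and x2 = 2.
Solving simultaneously gives x1 = 1, x2 = 2.

x1 = 1, x2 = 2, maximum P = 150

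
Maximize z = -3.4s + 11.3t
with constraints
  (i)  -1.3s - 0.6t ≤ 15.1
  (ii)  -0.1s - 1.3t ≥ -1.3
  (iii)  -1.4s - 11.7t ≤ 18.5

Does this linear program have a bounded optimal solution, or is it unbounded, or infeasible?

Extreme points and z = -3.4s + 11.3t:
  (-2041/163, 320/163) → z = 52777/815
  (-5519/479, -97/479) → z = 35337/958
The feasible region has finitely many vertices and no improving ray; the maximum is 52777/815 at (-2041/163, 320/163).

bounded optimum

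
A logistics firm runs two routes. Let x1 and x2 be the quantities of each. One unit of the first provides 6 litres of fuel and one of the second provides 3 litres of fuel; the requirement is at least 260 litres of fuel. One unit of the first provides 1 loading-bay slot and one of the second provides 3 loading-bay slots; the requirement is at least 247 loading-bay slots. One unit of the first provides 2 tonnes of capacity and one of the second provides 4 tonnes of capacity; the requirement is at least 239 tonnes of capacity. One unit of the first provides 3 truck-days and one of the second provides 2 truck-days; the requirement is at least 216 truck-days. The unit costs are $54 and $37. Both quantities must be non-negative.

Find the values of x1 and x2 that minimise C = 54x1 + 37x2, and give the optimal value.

x1 = 22, x2 = 75, minimum C = 3963

The feasible region is unbounded (it extends along (0, 1), (1, 0)), but C strictly increases along every unbounded feasible direction, so there is no improving ray and the minimum is attained at a vertex.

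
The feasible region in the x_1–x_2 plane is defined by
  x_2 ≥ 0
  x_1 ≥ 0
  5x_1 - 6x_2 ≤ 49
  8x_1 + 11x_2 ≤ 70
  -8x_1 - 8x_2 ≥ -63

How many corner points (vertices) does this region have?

4

The feasible vertices (each the meet of two boundaries and inside every other half-plane) are:
  (0, 0)
  (63/8, 0)
  (0, 70/11)
  (133/24, 7/3)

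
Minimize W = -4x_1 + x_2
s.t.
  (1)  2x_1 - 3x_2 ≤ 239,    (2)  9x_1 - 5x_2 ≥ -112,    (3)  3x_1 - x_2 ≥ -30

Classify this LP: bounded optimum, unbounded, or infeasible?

unbounded

From the feasible point (-47, -111), moving in the direction (5, 9) keeps every constraint satisfied while W decreases without bound.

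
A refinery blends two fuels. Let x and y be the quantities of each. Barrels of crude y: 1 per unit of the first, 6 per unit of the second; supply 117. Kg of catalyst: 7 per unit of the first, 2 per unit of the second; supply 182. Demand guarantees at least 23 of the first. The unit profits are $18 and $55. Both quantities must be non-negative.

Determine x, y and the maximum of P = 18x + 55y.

x = 23, y = 21/2, maximum P = 1983/2

Extreme points and P = 18x + 55y:
  (26, 0) → P = 468
  (23, 0) → P = 414
  (23, 21/2) → P = 1983/2

The optimum lies where 7x + 2y = 182 and x = 23.
Solving simultaneously gives x = 23, y = 21/2.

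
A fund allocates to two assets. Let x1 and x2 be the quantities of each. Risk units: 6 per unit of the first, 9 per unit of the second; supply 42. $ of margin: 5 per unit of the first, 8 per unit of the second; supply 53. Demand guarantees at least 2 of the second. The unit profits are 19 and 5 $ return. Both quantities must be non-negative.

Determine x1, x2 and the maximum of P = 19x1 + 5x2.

Corner points and P = 19x1 + 5x2:
  (0, 14/3) → P = 70/3
  (0, 2) → P = 10
  (4, 2) → P = 86

x1 = 4, x2 = 2, maximum P = 86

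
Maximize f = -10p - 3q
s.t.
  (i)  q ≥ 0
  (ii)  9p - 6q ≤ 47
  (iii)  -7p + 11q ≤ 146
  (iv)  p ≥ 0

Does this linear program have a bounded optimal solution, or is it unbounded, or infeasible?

Feasible corners and f = -10p - 3q:
  (47/9, 0) → f = -470/9
  (0, 0) → f = 0
  (1393/57, 1643/57) → f = -18859/57
  (0, 146/11) → f = -438/11
The feasible region has finitely many vertices and no improving ray; the maximum is 0 at (0, 0).

bounded optimum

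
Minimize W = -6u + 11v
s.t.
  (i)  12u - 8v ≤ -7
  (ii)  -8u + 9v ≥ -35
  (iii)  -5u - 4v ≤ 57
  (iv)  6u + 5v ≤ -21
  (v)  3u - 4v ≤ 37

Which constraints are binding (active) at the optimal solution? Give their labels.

Corner points and W = -6u + 11v:
  (-11/2, -59/8) → W = -385/8
  (-203/108, -35/18) → W = -91/9
  (-201, 237) → W = 3813

The minimum is at (-11/2, -59/8). Substituting into each constraint, equality holds for (i) and (iii); the remaining constraints have slack.

(i) and (iii)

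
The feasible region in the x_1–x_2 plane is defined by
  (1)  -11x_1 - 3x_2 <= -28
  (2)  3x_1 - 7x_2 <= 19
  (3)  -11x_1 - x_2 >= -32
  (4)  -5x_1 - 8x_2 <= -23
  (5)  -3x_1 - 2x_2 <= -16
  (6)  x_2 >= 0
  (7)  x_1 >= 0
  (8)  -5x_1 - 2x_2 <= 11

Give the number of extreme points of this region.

Pairwise boundary intersections that survive every other constraint:
  (8/13, 92/13)
  (0, 28/3)
  (48/19, 80/19)
  (0, 32)

4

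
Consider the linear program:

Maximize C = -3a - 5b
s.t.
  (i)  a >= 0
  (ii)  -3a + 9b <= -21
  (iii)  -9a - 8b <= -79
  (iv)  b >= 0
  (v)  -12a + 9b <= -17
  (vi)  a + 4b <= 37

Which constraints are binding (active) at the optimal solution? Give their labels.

Corner points and C = -3a - 5b:
  (293/35, 16/35) → C = -137/5
  (139/7, 30/7) → C = -81
  (79/9, 0) → C = -79/3
  (37, 0) → C = -111

The maximum is at (79/9, 0). Substituting into each constraint, equality holds for (iii) and (iv); the remaining constraints have slack.

(iii) and (iv)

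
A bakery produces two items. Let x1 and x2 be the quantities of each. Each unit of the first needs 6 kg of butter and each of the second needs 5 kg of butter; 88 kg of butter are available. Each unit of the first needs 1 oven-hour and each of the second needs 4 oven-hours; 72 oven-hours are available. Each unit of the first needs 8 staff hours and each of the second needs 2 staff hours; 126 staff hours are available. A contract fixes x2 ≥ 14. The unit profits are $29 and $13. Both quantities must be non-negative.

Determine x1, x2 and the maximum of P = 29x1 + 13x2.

x1 = 3, x2 = 14, maximum P = 269

Extreme points and P = 29x1 + 13x2:
  (0, 88/5) → P = 1144/5
  (0, 14) → P = 182
  (3, 14) → P = 269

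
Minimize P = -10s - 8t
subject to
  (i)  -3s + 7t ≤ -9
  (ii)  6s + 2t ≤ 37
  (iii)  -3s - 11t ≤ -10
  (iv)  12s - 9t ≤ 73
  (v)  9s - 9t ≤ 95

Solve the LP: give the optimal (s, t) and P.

Feasible corners and P = -10s - 8t:
  (277/48, 19/16) → P = -1613/24
  (169/54, 1/18) → P = -857/27
  (479/78, 1/13) → P = -2419/39
  (893/159, -33/53) → P = -8138/159

s = 277/48, t = 19/16, minimum P = -1613/24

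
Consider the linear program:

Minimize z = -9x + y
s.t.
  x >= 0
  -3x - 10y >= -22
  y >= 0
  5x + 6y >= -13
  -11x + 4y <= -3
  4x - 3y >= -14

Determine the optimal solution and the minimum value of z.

x = 22/3, y = 0, minimum z = -66

The optimum lies where -3x - 10y = -22 and y = 0.
Solving simultaneously gives x = 22/3, y = 0.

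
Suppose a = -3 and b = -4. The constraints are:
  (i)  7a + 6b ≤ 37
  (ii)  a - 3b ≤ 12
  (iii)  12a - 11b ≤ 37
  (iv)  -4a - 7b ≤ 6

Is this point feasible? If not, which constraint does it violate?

Constraint (iv): -4a - 7b = 40, which is not ≤ 6. All other constraints are satisfied.

not feasible — violates (iv)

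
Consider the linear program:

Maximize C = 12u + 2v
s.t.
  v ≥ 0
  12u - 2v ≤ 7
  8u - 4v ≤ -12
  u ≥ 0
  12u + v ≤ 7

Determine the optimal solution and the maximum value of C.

u = 0, v = 7, maximum C = 14

At the optimal vertex, u = 0 and 12u + v = 7.
Solving simultaneously gives u = 0, v = 7.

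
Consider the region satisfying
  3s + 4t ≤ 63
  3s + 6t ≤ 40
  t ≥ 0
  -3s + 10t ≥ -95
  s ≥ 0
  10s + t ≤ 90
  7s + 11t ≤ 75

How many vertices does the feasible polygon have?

5

Of the 21 pairwise boundary intersections, those satisfying every inequality are:
  (0, 20/3)
  (10/9, 55/9)
  (0, 0)
  (9, 0)
  (915/103, 120/103)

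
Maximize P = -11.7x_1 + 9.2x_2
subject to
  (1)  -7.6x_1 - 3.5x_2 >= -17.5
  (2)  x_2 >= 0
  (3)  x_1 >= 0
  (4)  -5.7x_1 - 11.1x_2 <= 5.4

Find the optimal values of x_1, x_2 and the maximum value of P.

Feasible corners and P = -11.7x_1 + 9.2x_2:
  (175/76, 0) → P = -4095/152
  (0, 5) → P = 46
  (0, 0) → P = 0

The optimum lies where -7.6x_1 - 3.5x_2 = -17.5 and x_1 = 0.
Solving simultaneously gives x_1 = 0, x_2 = 5.

x_1 = 0, x_2 = 5, maximum P = 46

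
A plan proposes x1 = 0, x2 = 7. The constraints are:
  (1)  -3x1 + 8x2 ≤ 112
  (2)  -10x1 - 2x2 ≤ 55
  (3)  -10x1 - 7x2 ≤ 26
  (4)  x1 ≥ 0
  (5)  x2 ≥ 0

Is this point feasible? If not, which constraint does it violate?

feasible

(1): 56 ≤ 112 ✓
(2): -14 ≤ 55 ✓
(3): -49 ≤ 26 ✓
(4): 0 ≥ 0 ✓
(5): 7 ≥ 0 ✓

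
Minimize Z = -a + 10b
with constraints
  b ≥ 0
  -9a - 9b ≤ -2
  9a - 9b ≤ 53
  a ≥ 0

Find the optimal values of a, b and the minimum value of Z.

a = 53/9, b = 0, minimum Z = -53/9

Extreme points and Z = -a + 10b:
  (2/9, 0) → Z = -2/9
  (53/9, 0) → Z = -53/9
  (0, 2/9) → Z = 20/9
The feasible region is unbounded (it extends along (0, 1), (1, 1)), but Z strictly increases along every unbounded feasible direction, so there is no improving ray and the minimum is attained at a vertex.

The binding constraints are b = 0 and 9a - 9b = 53.
Solving simultaneously gives a = 53/9, b = 0.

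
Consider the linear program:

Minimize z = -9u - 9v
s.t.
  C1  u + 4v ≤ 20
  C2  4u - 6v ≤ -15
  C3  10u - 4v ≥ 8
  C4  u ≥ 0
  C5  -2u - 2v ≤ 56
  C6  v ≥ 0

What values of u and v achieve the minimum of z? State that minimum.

u = 30/11, v = 95/22, minimum z = -1395/22

Feasible corners and z = -9u - 9v:
  (30/11, 95/22) → z = -1395/22
  (28/11, 48/11) → z = -684/11
  (27/11, 91/22) → z = -1305/22

The binding constraints are u + 4v = 20 and 4u - 6v = -15.
Solving simultaneously gives u = 30/11, v = 95/22.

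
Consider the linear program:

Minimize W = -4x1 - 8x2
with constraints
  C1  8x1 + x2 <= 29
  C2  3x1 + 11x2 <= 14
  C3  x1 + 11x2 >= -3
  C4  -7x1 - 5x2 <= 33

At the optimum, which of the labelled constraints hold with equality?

C1 and C2

Corner points and W = -4x1 - 8x2:
  (61/17, 5/17) → W = -284/17
  (322/87, -53/87) → W = -288/29
  (-433/62, 197/62) → W = 78/31
  (-29/6, 1/6) → W = 18

The minimum is at (61/17, 5/17). Substituting into each constraint, equality holds for C1 and C2; the remaining constraints have slack.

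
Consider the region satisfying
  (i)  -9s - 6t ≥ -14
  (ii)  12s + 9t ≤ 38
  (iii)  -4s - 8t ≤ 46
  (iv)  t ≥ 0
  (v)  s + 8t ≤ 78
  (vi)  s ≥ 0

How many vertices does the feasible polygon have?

Of the 15 pairwise boundary intersections, those satisfying every inequality are:
  (14/9, 0)
  (0, 7/3)
  (0, 0)

3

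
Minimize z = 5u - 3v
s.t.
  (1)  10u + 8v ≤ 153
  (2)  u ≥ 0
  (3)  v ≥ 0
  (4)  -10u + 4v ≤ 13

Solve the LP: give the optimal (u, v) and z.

The binding constraints are 10u + 8v = 153 and -10u + 4v = 13.
Solving simultaneously gives u = 127/30, v = 83/6.

u = 127/30, v = 83/6, minimum z = -61/3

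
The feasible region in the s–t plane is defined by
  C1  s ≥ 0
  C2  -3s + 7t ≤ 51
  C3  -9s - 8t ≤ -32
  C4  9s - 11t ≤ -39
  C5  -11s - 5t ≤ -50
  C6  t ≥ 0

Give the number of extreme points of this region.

3

Of the 15 pairwise boundary intersections, those satisfying every inequality are:
  (48/5, 57/5)
  (95/92, 711/92)
  (355/166, 879/166)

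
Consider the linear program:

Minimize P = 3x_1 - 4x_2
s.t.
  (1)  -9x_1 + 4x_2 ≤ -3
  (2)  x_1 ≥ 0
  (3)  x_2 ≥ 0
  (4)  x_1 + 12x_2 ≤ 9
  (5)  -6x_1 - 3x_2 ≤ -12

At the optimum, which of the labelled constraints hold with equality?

Corner points and P = 3x_1 - 4x_2:
  (9, 0) → P = 27
  (2, 0) → P = 6
  (39/23, 14/23) → P = 61/23

The minimum is at (39/23, 14/23). Substituting into each constraint, equality holds for (4) and (5); the remaining constraints have slack.

(4) and (5)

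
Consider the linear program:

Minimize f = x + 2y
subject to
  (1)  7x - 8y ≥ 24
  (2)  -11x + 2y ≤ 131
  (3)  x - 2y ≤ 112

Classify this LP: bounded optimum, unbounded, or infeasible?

bounded optimum

Extreme points and f = x + 2y:
  (-548/37, -1181/74) → f = -1729/37
  (-243/10, -1363/20) → f = -803/5
The feasible region has finitely many vertices and no improving ray; the minimum is -803/5 at (-243/10, -1363/20).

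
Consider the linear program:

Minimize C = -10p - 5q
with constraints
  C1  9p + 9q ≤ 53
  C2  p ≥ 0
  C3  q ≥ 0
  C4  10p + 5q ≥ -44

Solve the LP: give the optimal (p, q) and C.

Extreme points and C = -10p - 5q:
  (0, 53/9) → C = -265/9
  (53/9, 0) → C = -530/9
  (0, 0) → C = 0

The optimum lies where 9p + 9q = 53 and q = 0.
Solving simultaneously gives p = 53/9, q = 0.

p = 53/9, q = 0, minimum C = -530/9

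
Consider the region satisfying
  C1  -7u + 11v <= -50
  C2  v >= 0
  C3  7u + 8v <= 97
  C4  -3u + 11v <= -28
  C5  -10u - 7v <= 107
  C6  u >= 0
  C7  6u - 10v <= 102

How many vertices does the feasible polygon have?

The feasible vertices (each the meet of two boundaries and inside every other half-plane) are:
  (97/7, 0)
  (28/3, 0)
  (1291/101, 95/101)

3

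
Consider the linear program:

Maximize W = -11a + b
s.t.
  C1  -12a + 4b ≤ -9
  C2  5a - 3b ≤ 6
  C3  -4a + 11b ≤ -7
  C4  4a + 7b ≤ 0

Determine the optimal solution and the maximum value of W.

Extreme points and W = -11a + b:
  (3/16, -27/16) → W = -15/4
  (71/116, -12/29) → W = -829/116
  (42/47, -24/47) → W = -486/47
  (49/72, -7/18) → W = -63/8

a = 3/16, b = -27/16, maximum W = -15/4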